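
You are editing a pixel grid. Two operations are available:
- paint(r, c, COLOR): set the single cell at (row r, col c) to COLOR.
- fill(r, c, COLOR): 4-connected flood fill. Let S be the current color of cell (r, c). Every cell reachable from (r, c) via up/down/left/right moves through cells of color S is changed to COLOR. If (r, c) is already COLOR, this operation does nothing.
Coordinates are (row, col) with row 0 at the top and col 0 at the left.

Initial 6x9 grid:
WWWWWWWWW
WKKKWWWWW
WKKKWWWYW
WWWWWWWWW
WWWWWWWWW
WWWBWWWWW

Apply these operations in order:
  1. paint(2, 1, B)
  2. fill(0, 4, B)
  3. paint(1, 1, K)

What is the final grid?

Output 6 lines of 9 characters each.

After op 1 paint(2,1,B):
WWWWWWWWW
WKKKWWWWW
WBKKWWWYW
WWWWWWWWW
WWWWWWWWW
WWWBWWWWW
After op 2 fill(0,4,B) [46 cells changed]:
BBBBBBBBB
BKKKBBBBB
BBKKBBBYB
BBBBBBBBB
BBBBBBBBB
BBBBBBBBB
After op 3 paint(1,1,K):
BBBBBBBBB
BKKKBBBBB
BBKKBBBYB
BBBBBBBBB
BBBBBBBBB
BBBBBBBBB

Answer: BBBBBBBBB
BKKKBBBBB
BBKKBBBYB
BBBBBBBBB
BBBBBBBBB
BBBBBBBBB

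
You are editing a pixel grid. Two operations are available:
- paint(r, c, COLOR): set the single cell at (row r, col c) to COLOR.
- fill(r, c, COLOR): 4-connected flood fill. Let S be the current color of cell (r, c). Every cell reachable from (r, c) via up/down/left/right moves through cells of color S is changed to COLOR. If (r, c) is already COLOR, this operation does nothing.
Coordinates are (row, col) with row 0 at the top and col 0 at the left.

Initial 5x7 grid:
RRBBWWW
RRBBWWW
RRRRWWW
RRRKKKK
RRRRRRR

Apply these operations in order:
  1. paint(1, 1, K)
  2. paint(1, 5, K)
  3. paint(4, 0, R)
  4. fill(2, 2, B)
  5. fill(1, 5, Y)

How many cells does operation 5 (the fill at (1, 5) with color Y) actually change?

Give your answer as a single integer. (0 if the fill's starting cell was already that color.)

Answer: 1

Derivation:
After op 1 paint(1,1,K):
RRBBWWW
RKBBWWW
RRRRWWW
RRRKKKK
RRRRRRR
After op 2 paint(1,5,K):
RRBBWWW
RKBBWKW
RRRRWWW
RRRKKKK
RRRRRRR
After op 3 paint(4,0,R):
RRBBWWW
RKBBWKW
RRRRWWW
RRRKKKK
RRRRRRR
After op 4 fill(2,2,B) [17 cells changed]:
BBBBWWW
BKBBWKW
BBBBWWW
BBBKKKK
BBBBBBB
After op 5 fill(1,5,Y) [1 cells changed]:
BBBBWWW
BKBBWYW
BBBBWWW
BBBKKKK
BBBBBBB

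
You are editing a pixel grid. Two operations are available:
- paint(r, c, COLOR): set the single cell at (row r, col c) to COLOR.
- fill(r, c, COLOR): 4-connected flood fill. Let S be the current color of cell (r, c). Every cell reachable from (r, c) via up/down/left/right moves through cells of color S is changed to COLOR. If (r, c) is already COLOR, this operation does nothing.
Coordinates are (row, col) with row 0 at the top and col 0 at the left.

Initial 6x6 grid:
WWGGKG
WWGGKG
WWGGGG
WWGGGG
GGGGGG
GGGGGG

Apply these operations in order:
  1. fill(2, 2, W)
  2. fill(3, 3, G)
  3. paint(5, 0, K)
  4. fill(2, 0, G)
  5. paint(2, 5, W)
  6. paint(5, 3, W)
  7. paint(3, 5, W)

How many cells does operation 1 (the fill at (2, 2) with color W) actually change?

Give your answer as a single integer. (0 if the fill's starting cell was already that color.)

After op 1 fill(2,2,W) [26 cells changed]:
WWWWKW
WWWWKW
WWWWWW
WWWWWW
WWWWWW
WWWWWW

Answer: 26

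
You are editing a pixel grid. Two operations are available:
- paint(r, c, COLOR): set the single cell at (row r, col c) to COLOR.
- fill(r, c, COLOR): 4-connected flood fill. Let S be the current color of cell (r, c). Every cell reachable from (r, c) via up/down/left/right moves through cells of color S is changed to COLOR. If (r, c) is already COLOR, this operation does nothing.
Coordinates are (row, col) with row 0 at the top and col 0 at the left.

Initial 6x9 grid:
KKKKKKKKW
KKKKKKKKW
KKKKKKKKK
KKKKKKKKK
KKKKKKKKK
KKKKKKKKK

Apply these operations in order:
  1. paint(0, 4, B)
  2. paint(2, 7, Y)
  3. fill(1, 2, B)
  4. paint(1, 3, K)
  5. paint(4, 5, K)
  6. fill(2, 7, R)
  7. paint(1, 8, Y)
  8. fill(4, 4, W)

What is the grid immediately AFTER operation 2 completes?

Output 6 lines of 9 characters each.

After op 1 paint(0,4,B):
KKKKBKKKW
KKKKKKKKW
KKKKKKKKK
KKKKKKKKK
KKKKKKKKK
KKKKKKKKK
After op 2 paint(2,7,Y):
KKKKBKKKW
KKKKKKKKW
KKKKKKKYK
KKKKKKKKK
KKKKKKKKK
KKKKKKKKK

Answer: KKKKBKKKW
KKKKKKKKW
KKKKKKKYK
KKKKKKKKK
KKKKKKKKK
KKKKKKKKK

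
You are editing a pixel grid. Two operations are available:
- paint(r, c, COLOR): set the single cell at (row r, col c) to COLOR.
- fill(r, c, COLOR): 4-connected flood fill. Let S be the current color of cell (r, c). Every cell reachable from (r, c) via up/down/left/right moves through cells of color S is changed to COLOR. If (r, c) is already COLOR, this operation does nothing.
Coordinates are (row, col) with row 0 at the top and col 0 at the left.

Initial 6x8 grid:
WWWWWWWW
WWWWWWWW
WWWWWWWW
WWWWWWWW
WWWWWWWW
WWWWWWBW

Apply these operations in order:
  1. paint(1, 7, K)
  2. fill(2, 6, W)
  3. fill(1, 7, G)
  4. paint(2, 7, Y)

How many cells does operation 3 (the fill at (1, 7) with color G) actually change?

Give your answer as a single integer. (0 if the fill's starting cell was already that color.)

After op 1 paint(1,7,K):
WWWWWWWW
WWWWWWWK
WWWWWWWW
WWWWWWWW
WWWWWWWW
WWWWWWBW
After op 2 fill(2,6,W) [0 cells changed]:
WWWWWWWW
WWWWWWWK
WWWWWWWW
WWWWWWWW
WWWWWWWW
WWWWWWBW
After op 3 fill(1,7,G) [1 cells changed]:
WWWWWWWW
WWWWWWWG
WWWWWWWW
WWWWWWWW
WWWWWWWW
WWWWWWBW

Answer: 1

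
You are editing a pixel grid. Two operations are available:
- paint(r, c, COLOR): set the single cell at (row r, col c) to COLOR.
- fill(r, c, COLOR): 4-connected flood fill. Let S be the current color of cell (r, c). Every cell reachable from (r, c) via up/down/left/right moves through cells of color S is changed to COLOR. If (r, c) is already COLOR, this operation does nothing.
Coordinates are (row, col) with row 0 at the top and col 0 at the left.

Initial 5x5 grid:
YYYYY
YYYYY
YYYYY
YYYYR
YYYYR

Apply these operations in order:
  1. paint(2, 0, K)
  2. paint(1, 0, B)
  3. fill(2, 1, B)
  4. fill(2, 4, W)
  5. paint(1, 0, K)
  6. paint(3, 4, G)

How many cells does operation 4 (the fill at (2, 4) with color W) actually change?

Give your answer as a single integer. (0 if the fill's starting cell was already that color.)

Answer: 22

Derivation:
After op 1 paint(2,0,K):
YYYYY
YYYYY
KYYYY
YYYYR
YYYYR
After op 2 paint(1,0,B):
YYYYY
BYYYY
KYYYY
YYYYR
YYYYR
After op 3 fill(2,1,B) [21 cells changed]:
BBBBB
BBBBB
KBBBB
BBBBR
BBBBR
After op 4 fill(2,4,W) [22 cells changed]:
WWWWW
WWWWW
KWWWW
WWWWR
WWWWR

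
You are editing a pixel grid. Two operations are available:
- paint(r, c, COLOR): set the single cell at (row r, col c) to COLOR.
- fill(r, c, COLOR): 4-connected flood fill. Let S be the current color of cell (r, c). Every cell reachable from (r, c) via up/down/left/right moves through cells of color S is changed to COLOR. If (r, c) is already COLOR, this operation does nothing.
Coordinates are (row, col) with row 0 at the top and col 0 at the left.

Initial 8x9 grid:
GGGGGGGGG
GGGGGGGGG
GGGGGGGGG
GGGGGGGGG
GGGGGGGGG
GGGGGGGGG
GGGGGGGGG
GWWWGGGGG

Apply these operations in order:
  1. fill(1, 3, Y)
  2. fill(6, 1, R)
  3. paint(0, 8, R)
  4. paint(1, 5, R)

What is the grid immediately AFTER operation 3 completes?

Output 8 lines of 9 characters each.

After op 1 fill(1,3,Y) [69 cells changed]:
YYYYYYYYY
YYYYYYYYY
YYYYYYYYY
YYYYYYYYY
YYYYYYYYY
YYYYYYYYY
YYYYYYYYY
YWWWYYYYY
After op 2 fill(6,1,R) [69 cells changed]:
RRRRRRRRR
RRRRRRRRR
RRRRRRRRR
RRRRRRRRR
RRRRRRRRR
RRRRRRRRR
RRRRRRRRR
RWWWRRRRR
After op 3 paint(0,8,R):
RRRRRRRRR
RRRRRRRRR
RRRRRRRRR
RRRRRRRRR
RRRRRRRRR
RRRRRRRRR
RRRRRRRRR
RWWWRRRRR

Answer: RRRRRRRRR
RRRRRRRRR
RRRRRRRRR
RRRRRRRRR
RRRRRRRRR
RRRRRRRRR
RRRRRRRRR
RWWWRRRRR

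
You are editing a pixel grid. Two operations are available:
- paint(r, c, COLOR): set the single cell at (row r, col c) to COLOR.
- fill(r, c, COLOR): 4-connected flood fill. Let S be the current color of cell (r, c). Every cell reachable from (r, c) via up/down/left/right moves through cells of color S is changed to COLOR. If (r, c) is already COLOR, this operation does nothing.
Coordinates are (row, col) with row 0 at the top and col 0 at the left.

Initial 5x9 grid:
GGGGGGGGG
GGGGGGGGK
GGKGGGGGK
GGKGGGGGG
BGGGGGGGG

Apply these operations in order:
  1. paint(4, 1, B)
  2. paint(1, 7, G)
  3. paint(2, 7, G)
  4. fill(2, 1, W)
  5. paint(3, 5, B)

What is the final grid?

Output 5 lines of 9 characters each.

Answer: WWWWWWWWW
WWWWWWWWK
WWKWWWWWK
WWKWWBWWW
BBWWWWWWW

Derivation:
After op 1 paint(4,1,B):
GGGGGGGGG
GGGGGGGGK
GGKGGGGGK
GGKGGGGGG
BBGGGGGGG
After op 2 paint(1,7,G):
GGGGGGGGG
GGGGGGGGK
GGKGGGGGK
GGKGGGGGG
BBGGGGGGG
After op 3 paint(2,7,G):
GGGGGGGGG
GGGGGGGGK
GGKGGGGGK
GGKGGGGGG
BBGGGGGGG
After op 4 fill(2,1,W) [39 cells changed]:
WWWWWWWWW
WWWWWWWWK
WWKWWWWWK
WWKWWWWWW
BBWWWWWWW
After op 5 paint(3,5,B):
WWWWWWWWW
WWWWWWWWK
WWKWWWWWK
WWKWWBWWW
BBWWWWWWW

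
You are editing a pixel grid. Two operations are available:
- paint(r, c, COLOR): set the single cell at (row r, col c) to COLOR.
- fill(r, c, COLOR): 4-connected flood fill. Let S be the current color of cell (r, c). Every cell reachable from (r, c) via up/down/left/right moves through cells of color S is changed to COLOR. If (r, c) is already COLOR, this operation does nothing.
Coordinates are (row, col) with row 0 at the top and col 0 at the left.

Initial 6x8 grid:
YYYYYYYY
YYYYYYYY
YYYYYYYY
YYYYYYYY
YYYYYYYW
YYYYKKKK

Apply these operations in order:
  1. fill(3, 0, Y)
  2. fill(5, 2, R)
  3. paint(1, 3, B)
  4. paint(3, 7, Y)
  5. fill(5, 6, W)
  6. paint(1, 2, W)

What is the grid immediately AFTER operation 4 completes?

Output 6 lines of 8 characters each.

Answer: RRRRRRRR
RRRBRRRR
RRRRRRRR
RRRRRRRY
RRRRRRRW
RRRRKKKK

Derivation:
After op 1 fill(3,0,Y) [0 cells changed]:
YYYYYYYY
YYYYYYYY
YYYYYYYY
YYYYYYYY
YYYYYYYW
YYYYKKKK
After op 2 fill(5,2,R) [43 cells changed]:
RRRRRRRR
RRRRRRRR
RRRRRRRR
RRRRRRRR
RRRRRRRW
RRRRKKKK
After op 3 paint(1,3,B):
RRRRRRRR
RRRBRRRR
RRRRRRRR
RRRRRRRR
RRRRRRRW
RRRRKKKK
After op 4 paint(3,7,Y):
RRRRRRRR
RRRBRRRR
RRRRRRRR
RRRRRRRY
RRRRRRRW
RRRRKKKK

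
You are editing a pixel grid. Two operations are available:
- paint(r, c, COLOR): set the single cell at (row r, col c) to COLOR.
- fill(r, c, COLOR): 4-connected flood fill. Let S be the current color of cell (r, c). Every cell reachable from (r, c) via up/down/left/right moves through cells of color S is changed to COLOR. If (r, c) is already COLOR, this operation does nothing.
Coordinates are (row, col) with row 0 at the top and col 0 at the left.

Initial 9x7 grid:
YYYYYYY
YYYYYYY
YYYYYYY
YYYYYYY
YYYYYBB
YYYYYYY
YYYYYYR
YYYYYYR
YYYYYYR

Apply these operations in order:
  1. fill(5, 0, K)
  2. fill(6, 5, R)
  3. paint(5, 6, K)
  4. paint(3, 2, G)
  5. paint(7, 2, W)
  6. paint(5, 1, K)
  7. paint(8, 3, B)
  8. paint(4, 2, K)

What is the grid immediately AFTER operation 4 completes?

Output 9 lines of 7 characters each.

Answer: RRRRRRR
RRRRRRR
RRRRRRR
RRGRRRR
RRRRRBB
RRRRRRK
RRRRRRR
RRRRRRR
RRRRRRR

Derivation:
After op 1 fill(5,0,K) [58 cells changed]:
KKKKKKK
KKKKKKK
KKKKKKK
KKKKKKK
KKKKKBB
KKKKKKK
KKKKKKR
KKKKKKR
KKKKKKR
After op 2 fill(6,5,R) [58 cells changed]:
RRRRRRR
RRRRRRR
RRRRRRR
RRRRRRR
RRRRRBB
RRRRRRR
RRRRRRR
RRRRRRR
RRRRRRR
After op 3 paint(5,6,K):
RRRRRRR
RRRRRRR
RRRRRRR
RRRRRRR
RRRRRBB
RRRRRRK
RRRRRRR
RRRRRRR
RRRRRRR
After op 4 paint(3,2,G):
RRRRRRR
RRRRRRR
RRRRRRR
RRGRRRR
RRRRRBB
RRRRRRK
RRRRRRR
RRRRRRR
RRRRRRR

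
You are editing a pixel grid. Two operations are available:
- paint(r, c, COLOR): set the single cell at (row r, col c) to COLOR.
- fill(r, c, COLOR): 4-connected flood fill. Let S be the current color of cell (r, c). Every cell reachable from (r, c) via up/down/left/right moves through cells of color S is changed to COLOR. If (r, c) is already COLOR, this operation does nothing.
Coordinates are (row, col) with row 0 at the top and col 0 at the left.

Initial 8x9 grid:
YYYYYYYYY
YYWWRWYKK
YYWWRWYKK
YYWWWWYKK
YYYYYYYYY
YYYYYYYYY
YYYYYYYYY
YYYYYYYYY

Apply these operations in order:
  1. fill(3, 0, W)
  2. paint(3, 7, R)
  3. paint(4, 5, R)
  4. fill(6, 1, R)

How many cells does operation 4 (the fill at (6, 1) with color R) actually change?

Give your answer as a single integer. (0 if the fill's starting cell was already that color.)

After op 1 fill(3,0,W) [54 cells changed]:
WWWWWWWWW
WWWWRWWKK
WWWWRWWKK
WWWWWWWKK
WWWWWWWWW
WWWWWWWWW
WWWWWWWWW
WWWWWWWWW
After op 2 paint(3,7,R):
WWWWWWWWW
WWWWRWWKK
WWWWRWWKK
WWWWWWWRK
WWWWWWWWW
WWWWWWWWW
WWWWWWWWW
WWWWWWWWW
After op 3 paint(4,5,R):
WWWWWWWWW
WWWWRWWKK
WWWWRWWKK
WWWWWWWRK
WWWWWRWWW
WWWWWWWWW
WWWWWWWWW
WWWWWWWWW
After op 4 fill(6,1,R) [63 cells changed]:
RRRRRRRRR
RRRRRRRKK
RRRRRRRKK
RRRRRRRRK
RRRRRRRRR
RRRRRRRRR
RRRRRRRRR
RRRRRRRRR

Answer: 63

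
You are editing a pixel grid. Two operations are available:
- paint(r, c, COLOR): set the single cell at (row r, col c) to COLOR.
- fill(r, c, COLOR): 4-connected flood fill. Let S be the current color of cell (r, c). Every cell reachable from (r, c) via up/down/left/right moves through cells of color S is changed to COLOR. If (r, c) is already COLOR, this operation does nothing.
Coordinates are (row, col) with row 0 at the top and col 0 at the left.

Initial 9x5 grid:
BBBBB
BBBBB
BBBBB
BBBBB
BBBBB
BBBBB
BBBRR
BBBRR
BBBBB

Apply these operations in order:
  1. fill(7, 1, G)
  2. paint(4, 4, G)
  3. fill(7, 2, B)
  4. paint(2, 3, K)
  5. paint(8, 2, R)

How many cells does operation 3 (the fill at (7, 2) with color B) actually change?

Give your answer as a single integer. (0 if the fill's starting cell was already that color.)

After op 1 fill(7,1,G) [41 cells changed]:
GGGGG
GGGGG
GGGGG
GGGGG
GGGGG
GGGGG
GGGRR
GGGRR
GGGGG
After op 2 paint(4,4,G):
GGGGG
GGGGG
GGGGG
GGGGG
GGGGG
GGGGG
GGGRR
GGGRR
GGGGG
After op 3 fill(7,2,B) [41 cells changed]:
BBBBB
BBBBB
BBBBB
BBBBB
BBBBB
BBBBB
BBBRR
BBBRR
BBBBB

Answer: 41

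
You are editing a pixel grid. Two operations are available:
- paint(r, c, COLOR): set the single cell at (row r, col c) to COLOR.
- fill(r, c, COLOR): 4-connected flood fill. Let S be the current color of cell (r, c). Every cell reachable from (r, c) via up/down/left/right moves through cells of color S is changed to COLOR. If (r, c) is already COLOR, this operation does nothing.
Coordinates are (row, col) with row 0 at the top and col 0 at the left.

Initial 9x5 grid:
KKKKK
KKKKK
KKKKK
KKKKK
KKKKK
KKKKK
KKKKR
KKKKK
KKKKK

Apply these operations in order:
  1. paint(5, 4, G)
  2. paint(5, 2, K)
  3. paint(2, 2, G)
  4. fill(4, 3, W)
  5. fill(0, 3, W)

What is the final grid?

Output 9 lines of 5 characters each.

After op 1 paint(5,4,G):
KKKKK
KKKKK
KKKKK
KKKKK
KKKKK
KKKKG
KKKKR
KKKKK
KKKKK
After op 2 paint(5,2,K):
KKKKK
KKKKK
KKKKK
KKKKK
KKKKK
KKKKG
KKKKR
KKKKK
KKKKK
After op 3 paint(2,2,G):
KKKKK
KKKKK
KKGKK
KKKKK
KKKKK
KKKKG
KKKKR
KKKKK
KKKKK
After op 4 fill(4,3,W) [42 cells changed]:
WWWWW
WWWWW
WWGWW
WWWWW
WWWWW
WWWWG
WWWWR
WWWWW
WWWWW
After op 5 fill(0,3,W) [0 cells changed]:
WWWWW
WWWWW
WWGWW
WWWWW
WWWWW
WWWWG
WWWWR
WWWWW
WWWWW

Answer: WWWWW
WWWWW
WWGWW
WWWWW
WWWWW
WWWWG
WWWWR
WWWWW
WWWWW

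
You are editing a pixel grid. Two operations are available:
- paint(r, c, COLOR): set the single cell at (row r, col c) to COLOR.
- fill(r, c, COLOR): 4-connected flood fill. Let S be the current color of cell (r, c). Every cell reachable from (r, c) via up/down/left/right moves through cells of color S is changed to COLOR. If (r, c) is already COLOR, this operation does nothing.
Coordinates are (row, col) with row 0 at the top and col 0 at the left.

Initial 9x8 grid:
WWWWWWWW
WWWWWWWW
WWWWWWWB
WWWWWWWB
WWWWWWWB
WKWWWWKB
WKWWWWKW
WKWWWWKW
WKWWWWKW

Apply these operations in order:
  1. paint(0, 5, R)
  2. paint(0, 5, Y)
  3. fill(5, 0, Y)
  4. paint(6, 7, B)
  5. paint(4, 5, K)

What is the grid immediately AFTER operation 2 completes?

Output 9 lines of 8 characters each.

Answer: WWWWWYWW
WWWWWWWW
WWWWWWWB
WWWWWWWB
WWWWWWWB
WKWWWWKB
WKWWWWKW
WKWWWWKW
WKWWWWKW

Derivation:
After op 1 paint(0,5,R):
WWWWWRWW
WWWWWWWW
WWWWWWWB
WWWWWWWB
WWWWWWWB
WKWWWWKB
WKWWWWKW
WKWWWWKW
WKWWWWKW
After op 2 paint(0,5,Y):
WWWWWYWW
WWWWWWWW
WWWWWWWB
WWWWWWWB
WWWWWWWB
WKWWWWKB
WKWWWWKW
WKWWWWKW
WKWWWWKW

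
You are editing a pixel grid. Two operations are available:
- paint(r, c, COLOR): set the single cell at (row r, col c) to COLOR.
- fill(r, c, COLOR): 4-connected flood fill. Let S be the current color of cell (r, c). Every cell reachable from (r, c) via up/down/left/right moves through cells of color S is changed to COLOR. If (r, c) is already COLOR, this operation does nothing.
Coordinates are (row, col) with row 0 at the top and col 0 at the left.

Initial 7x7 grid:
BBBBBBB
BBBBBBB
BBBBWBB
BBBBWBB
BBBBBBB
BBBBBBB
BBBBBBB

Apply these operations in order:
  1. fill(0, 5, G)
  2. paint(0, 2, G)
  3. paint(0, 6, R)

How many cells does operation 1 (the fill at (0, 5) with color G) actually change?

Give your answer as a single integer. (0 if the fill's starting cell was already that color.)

After op 1 fill(0,5,G) [47 cells changed]:
GGGGGGG
GGGGGGG
GGGGWGG
GGGGWGG
GGGGGGG
GGGGGGG
GGGGGGG

Answer: 47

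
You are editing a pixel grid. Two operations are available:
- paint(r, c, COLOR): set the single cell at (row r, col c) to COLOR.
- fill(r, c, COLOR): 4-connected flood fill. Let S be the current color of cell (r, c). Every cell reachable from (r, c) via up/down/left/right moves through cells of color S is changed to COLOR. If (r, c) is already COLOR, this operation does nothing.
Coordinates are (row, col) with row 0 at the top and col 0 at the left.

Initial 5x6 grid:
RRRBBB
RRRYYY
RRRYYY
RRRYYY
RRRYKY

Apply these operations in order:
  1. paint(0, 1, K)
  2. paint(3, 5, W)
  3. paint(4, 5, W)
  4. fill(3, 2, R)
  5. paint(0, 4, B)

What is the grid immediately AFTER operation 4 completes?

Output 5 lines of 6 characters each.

After op 1 paint(0,1,K):
RKRBBB
RRRYYY
RRRYYY
RRRYYY
RRRYKY
After op 2 paint(3,5,W):
RKRBBB
RRRYYY
RRRYYY
RRRYYW
RRRYKY
After op 3 paint(4,5,W):
RKRBBB
RRRYYY
RRRYYY
RRRYYW
RRRYKW
After op 4 fill(3,2,R) [0 cells changed]:
RKRBBB
RRRYYY
RRRYYY
RRRYYW
RRRYKW

Answer: RKRBBB
RRRYYY
RRRYYY
RRRYYW
RRRYKW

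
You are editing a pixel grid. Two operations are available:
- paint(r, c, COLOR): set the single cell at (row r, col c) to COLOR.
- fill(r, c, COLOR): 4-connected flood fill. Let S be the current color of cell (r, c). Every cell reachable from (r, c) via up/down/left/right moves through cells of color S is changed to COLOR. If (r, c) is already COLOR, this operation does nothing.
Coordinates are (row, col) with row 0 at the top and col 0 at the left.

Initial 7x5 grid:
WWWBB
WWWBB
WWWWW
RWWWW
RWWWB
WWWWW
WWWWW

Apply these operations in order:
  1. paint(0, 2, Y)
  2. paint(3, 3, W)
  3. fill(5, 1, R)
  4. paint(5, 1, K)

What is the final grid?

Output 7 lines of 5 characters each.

After op 1 paint(0,2,Y):
WWYBB
WWWBB
WWWWW
RWWWW
RWWWB
WWWWW
WWWWW
After op 2 paint(3,3,W):
WWYBB
WWWBB
WWWWW
RWWWW
RWWWB
WWWWW
WWWWW
After op 3 fill(5,1,R) [27 cells changed]:
RRYBB
RRRBB
RRRRR
RRRRR
RRRRB
RRRRR
RRRRR
After op 4 paint(5,1,K):
RRYBB
RRRBB
RRRRR
RRRRR
RRRRB
RKRRR
RRRRR

Answer: RRYBB
RRRBB
RRRRR
RRRRR
RRRRB
RKRRR
RRRRR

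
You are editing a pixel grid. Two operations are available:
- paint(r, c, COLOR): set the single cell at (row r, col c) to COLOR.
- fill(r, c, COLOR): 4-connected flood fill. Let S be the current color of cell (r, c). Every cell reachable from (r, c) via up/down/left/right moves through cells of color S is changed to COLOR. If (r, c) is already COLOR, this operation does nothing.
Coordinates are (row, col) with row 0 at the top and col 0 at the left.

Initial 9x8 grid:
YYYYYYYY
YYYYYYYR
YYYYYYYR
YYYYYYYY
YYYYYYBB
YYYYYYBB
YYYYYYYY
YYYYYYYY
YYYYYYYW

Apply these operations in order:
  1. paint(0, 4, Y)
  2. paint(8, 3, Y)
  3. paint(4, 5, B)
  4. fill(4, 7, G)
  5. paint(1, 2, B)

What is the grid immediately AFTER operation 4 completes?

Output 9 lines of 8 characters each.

After op 1 paint(0,4,Y):
YYYYYYYY
YYYYYYYR
YYYYYYYR
YYYYYYYY
YYYYYYBB
YYYYYYBB
YYYYYYYY
YYYYYYYY
YYYYYYYW
After op 2 paint(8,3,Y):
YYYYYYYY
YYYYYYYR
YYYYYYYR
YYYYYYYY
YYYYYYBB
YYYYYYBB
YYYYYYYY
YYYYYYYY
YYYYYYYW
After op 3 paint(4,5,B):
YYYYYYYY
YYYYYYYR
YYYYYYYR
YYYYYYYY
YYYYYBBB
YYYYYYBB
YYYYYYYY
YYYYYYYY
YYYYYYYW
After op 4 fill(4,7,G) [5 cells changed]:
YYYYYYYY
YYYYYYYR
YYYYYYYR
YYYYYYYY
YYYYYGGG
YYYYYYGG
YYYYYYYY
YYYYYYYY
YYYYYYYW

Answer: YYYYYYYY
YYYYYYYR
YYYYYYYR
YYYYYYYY
YYYYYGGG
YYYYYYGG
YYYYYYYY
YYYYYYYY
YYYYYYYW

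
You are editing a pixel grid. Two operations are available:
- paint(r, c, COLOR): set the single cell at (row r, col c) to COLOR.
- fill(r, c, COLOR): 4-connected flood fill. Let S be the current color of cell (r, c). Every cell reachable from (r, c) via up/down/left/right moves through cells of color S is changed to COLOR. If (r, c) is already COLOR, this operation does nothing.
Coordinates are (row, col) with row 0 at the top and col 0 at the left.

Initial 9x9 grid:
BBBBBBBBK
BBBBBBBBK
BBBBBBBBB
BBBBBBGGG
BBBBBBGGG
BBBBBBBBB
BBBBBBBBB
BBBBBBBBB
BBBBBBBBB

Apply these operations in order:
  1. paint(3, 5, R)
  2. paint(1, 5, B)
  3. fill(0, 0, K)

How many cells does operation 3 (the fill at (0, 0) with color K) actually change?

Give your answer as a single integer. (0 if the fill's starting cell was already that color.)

Answer: 72

Derivation:
After op 1 paint(3,5,R):
BBBBBBBBK
BBBBBBBBK
BBBBBBBBB
BBBBBRGGG
BBBBBBGGG
BBBBBBBBB
BBBBBBBBB
BBBBBBBBB
BBBBBBBBB
After op 2 paint(1,5,B):
BBBBBBBBK
BBBBBBBBK
BBBBBBBBB
BBBBBRGGG
BBBBBBGGG
BBBBBBBBB
BBBBBBBBB
BBBBBBBBB
BBBBBBBBB
After op 3 fill(0,0,K) [72 cells changed]:
KKKKKKKKK
KKKKKKKKK
KKKKKKKKK
KKKKKRGGG
KKKKKKGGG
KKKKKKKKK
KKKKKKKKK
KKKKKKKKK
KKKKKKKKK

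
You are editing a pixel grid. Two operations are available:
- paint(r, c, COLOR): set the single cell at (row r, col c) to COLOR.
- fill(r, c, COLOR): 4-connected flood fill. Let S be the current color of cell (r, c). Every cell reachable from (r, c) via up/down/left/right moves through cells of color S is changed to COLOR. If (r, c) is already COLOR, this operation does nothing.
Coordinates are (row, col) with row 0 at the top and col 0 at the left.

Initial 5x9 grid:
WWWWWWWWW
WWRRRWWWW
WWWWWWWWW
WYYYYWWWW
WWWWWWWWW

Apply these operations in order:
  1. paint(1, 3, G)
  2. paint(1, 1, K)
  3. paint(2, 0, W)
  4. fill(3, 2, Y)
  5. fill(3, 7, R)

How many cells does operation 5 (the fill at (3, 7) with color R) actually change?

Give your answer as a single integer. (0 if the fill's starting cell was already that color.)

Answer: 37

Derivation:
After op 1 paint(1,3,G):
WWWWWWWWW
WWRGRWWWW
WWWWWWWWW
WYYYYWWWW
WWWWWWWWW
After op 2 paint(1,1,K):
WWWWWWWWW
WKRGRWWWW
WWWWWWWWW
WYYYYWWWW
WWWWWWWWW
After op 3 paint(2,0,W):
WWWWWWWWW
WKRGRWWWW
WWWWWWWWW
WYYYYWWWW
WWWWWWWWW
After op 4 fill(3,2,Y) [0 cells changed]:
WWWWWWWWW
WKRGRWWWW
WWWWWWWWW
WYYYYWWWW
WWWWWWWWW
After op 5 fill(3,7,R) [37 cells changed]:
RRRRRRRRR
RKRGRRRRR
RRRRRRRRR
RYYYYRRRR
RRRRRRRRR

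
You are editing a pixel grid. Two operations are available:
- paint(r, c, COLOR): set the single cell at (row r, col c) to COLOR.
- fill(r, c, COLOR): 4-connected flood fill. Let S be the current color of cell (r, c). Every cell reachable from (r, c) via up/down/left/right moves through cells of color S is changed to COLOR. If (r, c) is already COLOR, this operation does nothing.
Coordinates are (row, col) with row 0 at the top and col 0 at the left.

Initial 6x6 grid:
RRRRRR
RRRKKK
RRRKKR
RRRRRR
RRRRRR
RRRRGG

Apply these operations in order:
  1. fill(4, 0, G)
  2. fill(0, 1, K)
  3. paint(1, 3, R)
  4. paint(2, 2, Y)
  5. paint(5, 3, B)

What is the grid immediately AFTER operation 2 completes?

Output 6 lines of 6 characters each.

Answer: KKKKKK
KKKKKK
KKKKKK
KKKKKK
KKKKKK
KKKKKK

Derivation:
After op 1 fill(4,0,G) [29 cells changed]:
GGGGGG
GGGKKK
GGGKKG
GGGGGG
GGGGGG
GGGGGG
After op 2 fill(0,1,K) [31 cells changed]:
KKKKKK
KKKKKK
KKKKKK
KKKKKK
KKKKKK
KKKKKK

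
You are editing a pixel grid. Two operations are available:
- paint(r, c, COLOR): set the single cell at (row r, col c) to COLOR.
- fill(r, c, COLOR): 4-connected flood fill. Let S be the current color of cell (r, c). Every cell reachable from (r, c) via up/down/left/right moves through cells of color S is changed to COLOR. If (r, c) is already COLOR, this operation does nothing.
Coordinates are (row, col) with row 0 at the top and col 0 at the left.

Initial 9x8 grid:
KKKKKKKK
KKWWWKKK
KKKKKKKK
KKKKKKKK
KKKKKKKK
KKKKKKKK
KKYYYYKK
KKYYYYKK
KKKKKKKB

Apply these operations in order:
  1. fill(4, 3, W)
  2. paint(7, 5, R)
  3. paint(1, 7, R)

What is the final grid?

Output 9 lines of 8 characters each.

After op 1 fill(4,3,W) [60 cells changed]:
WWWWWWWW
WWWWWWWW
WWWWWWWW
WWWWWWWW
WWWWWWWW
WWWWWWWW
WWYYYYWW
WWYYYYWW
WWWWWWWB
After op 2 paint(7,5,R):
WWWWWWWW
WWWWWWWW
WWWWWWWW
WWWWWWWW
WWWWWWWW
WWWWWWWW
WWYYYYWW
WWYYYRWW
WWWWWWWB
After op 3 paint(1,7,R):
WWWWWWWW
WWWWWWWR
WWWWWWWW
WWWWWWWW
WWWWWWWW
WWWWWWWW
WWYYYYWW
WWYYYRWW
WWWWWWWB

Answer: WWWWWWWW
WWWWWWWR
WWWWWWWW
WWWWWWWW
WWWWWWWW
WWWWWWWW
WWYYYYWW
WWYYYRWW
WWWWWWWB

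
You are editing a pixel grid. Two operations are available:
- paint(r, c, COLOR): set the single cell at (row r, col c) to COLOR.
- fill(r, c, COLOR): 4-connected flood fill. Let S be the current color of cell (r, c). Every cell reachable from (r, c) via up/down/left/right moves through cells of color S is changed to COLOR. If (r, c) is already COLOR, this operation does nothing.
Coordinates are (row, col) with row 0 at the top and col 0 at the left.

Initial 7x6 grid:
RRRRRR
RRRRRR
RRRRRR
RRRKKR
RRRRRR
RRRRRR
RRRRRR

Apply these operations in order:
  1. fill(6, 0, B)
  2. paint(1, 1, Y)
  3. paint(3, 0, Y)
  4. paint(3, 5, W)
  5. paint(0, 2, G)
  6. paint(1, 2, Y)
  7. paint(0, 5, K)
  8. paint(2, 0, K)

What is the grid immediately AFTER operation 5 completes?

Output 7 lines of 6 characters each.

Answer: BBGBBB
BYBBBB
BBBBBB
YBBKKW
BBBBBB
BBBBBB
BBBBBB

Derivation:
After op 1 fill(6,0,B) [40 cells changed]:
BBBBBB
BBBBBB
BBBBBB
BBBKKB
BBBBBB
BBBBBB
BBBBBB
After op 2 paint(1,1,Y):
BBBBBB
BYBBBB
BBBBBB
BBBKKB
BBBBBB
BBBBBB
BBBBBB
After op 3 paint(3,0,Y):
BBBBBB
BYBBBB
BBBBBB
YBBKKB
BBBBBB
BBBBBB
BBBBBB
After op 4 paint(3,5,W):
BBBBBB
BYBBBB
BBBBBB
YBBKKW
BBBBBB
BBBBBB
BBBBBB
After op 5 paint(0,2,G):
BBGBBB
BYBBBB
BBBBBB
YBBKKW
BBBBBB
BBBBBB
BBBBBB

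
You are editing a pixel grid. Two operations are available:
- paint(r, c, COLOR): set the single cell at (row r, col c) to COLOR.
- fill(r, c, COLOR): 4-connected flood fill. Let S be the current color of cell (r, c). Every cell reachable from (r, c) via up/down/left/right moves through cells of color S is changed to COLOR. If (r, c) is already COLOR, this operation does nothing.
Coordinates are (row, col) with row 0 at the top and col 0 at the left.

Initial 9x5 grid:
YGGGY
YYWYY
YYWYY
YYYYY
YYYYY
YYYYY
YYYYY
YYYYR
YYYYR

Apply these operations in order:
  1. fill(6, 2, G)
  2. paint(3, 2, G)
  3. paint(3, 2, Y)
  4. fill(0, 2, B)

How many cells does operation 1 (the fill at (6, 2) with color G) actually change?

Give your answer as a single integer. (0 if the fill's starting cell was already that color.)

Answer: 38

Derivation:
After op 1 fill(6,2,G) [38 cells changed]:
GGGGG
GGWGG
GGWGG
GGGGG
GGGGG
GGGGG
GGGGG
GGGGR
GGGGR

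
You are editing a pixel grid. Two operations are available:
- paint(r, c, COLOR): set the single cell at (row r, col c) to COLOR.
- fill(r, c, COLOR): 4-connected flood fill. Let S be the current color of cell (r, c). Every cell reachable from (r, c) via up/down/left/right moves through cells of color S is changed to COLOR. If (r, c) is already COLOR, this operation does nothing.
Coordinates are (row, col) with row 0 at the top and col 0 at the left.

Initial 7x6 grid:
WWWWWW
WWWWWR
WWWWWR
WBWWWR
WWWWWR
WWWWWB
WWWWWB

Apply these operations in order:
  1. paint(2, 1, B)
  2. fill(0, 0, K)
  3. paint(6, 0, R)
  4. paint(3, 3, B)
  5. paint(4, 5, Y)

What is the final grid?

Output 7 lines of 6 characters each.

After op 1 paint(2,1,B):
WWWWWW
WWWWWR
WBWWWR
WBWWWR
WWWWWR
WWWWWB
WWWWWB
After op 2 fill(0,0,K) [34 cells changed]:
KKKKKK
KKKKKR
KBKKKR
KBKKKR
KKKKKR
KKKKKB
KKKKKB
After op 3 paint(6,0,R):
KKKKKK
KKKKKR
KBKKKR
KBKKKR
KKKKKR
KKKKKB
RKKKKB
After op 4 paint(3,3,B):
KKKKKK
KKKKKR
KBKKKR
KBKBKR
KKKKKR
KKKKKB
RKKKKB
After op 5 paint(4,5,Y):
KKKKKK
KKKKKR
KBKKKR
KBKBKR
KKKKKY
KKKKKB
RKKKKB

Answer: KKKKKK
KKKKKR
KBKKKR
KBKBKR
KKKKKY
KKKKKB
RKKKKB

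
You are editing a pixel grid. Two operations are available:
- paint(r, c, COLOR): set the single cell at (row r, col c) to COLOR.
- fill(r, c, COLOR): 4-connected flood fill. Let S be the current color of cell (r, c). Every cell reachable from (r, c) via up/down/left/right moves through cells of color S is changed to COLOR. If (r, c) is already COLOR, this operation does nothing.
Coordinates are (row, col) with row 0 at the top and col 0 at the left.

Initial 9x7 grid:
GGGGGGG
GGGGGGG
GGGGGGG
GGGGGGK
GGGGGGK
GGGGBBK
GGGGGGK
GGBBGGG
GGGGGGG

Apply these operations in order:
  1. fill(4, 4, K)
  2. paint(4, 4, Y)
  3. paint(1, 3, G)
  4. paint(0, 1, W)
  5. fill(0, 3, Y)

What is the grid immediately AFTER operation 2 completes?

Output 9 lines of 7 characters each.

After op 1 fill(4,4,K) [55 cells changed]:
KKKKKKK
KKKKKKK
KKKKKKK
KKKKKKK
KKKKKKK
KKKKBBK
KKKKKKK
KKBBKKK
KKKKKKK
After op 2 paint(4,4,Y):
KKKKKKK
KKKKKKK
KKKKKKK
KKKKKKK
KKKKYKK
KKKKBBK
KKKKKKK
KKBBKKK
KKKKKKK

Answer: KKKKKKK
KKKKKKK
KKKKKKK
KKKKKKK
KKKKYKK
KKKKBBK
KKKKKKK
KKBBKKK
KKKKKKK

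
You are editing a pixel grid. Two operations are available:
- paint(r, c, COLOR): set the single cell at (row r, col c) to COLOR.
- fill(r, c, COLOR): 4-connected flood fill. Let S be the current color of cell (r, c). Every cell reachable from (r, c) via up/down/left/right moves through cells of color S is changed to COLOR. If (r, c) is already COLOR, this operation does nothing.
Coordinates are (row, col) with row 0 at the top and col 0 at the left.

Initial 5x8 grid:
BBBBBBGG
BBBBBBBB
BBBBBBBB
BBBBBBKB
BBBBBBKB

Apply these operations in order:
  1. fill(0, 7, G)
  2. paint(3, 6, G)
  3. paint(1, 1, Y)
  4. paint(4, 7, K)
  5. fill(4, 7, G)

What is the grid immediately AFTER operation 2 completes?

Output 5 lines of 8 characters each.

Answer: BBBBBBGG
BBBBBBBB
BBBBBBBB
BBBBBBGB
BBBBBBKB

Derivation:
After op 1 fill(0,7,G) [0 cells changed]:
BBBBBBGG
BBBBBBBB
BBBBBBBB
BBBBBBKB
BBBBBBKB
After op 2 paint(3,6,G):
BBBBBBGG
BBBBBBBB
BBBBBBBB
BBBBBBGB
BBBBBBKB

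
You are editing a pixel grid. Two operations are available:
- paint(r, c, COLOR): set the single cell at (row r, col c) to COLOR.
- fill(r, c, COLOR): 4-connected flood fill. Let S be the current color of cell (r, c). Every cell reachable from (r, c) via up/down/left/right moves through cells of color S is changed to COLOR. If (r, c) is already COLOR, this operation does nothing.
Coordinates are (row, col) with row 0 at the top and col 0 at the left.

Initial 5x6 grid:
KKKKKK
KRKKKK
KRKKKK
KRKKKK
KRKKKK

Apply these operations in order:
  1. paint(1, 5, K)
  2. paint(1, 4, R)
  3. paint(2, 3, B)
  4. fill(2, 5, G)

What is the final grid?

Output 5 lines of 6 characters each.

After op 1 paint(1,5,K):
KKKKKK
KRKKKK
KRKKKK
KRKKKK
KRKKKK
After op 2 paint(1,4,R):
KKKKKK
KRKKRK
KRKKKK
KRKKKK
KRKKKK
After op 3 paint(2,3,B):
KKKKKK
KRKKRK
KRKBKK
KRKKKK
KRKKKK
After op 4 fill(2,5,G) [24 cells changed]:
GGGGGG
GRGGRG
GRGBGG
GRGGGG
GRGGGG

Answer: GGGGGG
GRGGRG
GRGBGG
GRGGGG
GRGGGG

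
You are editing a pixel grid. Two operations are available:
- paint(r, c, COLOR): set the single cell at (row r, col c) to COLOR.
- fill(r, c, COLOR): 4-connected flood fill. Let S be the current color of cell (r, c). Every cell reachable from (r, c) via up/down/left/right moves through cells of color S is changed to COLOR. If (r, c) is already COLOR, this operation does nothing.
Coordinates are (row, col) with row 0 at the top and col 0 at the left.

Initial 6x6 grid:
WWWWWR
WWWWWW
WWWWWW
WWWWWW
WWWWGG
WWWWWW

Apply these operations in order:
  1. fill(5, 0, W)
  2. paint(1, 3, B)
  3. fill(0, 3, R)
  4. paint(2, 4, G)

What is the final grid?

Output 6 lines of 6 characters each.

Answer: RRRRRR
RRRBRR
RRRRGR
RRRRRR
RRRRGG
RRRRRR

Derivation:
After op 1 fill(5,0,W) [0 cells changed]:
WWWWWR
WWWWWW
WWWWWW
WWWWWW
WWWWGG
WWWWWW
After op 2 paint(1,3,B):
WWWWWR
WWWBWW
WWWWWW
WWWWWW
WWWWGG
WWWWWW
After op 3 fill(0,3,R) [32 cells changed]:
RRRRRR
RRRBRR
RRRRRR
RRRRRR
RRRRGG
RRRRRR
After op 4 paint(2,4,G):
RRRRRR
RRRBRR
RRRRGR
RRRRRR
RRRRGG
RRRRRR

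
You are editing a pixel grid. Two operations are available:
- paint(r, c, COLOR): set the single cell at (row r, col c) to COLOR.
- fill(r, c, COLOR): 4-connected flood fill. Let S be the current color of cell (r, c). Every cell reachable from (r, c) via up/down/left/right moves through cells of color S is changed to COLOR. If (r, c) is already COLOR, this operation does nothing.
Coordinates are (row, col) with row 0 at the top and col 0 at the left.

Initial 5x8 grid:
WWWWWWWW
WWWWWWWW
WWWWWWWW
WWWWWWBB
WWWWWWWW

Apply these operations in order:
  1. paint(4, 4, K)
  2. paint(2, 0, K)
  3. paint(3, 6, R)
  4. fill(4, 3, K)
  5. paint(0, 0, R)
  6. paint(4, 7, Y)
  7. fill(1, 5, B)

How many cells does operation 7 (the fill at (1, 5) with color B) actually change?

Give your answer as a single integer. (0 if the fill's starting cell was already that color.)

Answer: 36

Derivation:
After op 1 paint(4,4,K):
WWWWWWWW
WWWWWWWW
WWWWWWWW
WWWWWWBB
WWWWKWWW
After op 2 paint(2,0,K):
WWWWWWWW
WWWWWWWW
KWWWWWWW
WWWWWWBB
WWWWKWWW
After op 3 paint(3,6,R):
WWWWWWWW
WWWWWWWW
KWWWWWWW
WWWWWWRB
WWWWKWWW
After op 4 fill(4,3,K) [36 cells changed]:
KKKKKKKK
KKKKKKKK
KKKKKKKK
KKKKKKRB
KKKKKKKK
After op 5 paint(0,0,R):
RKKKKKKK
KKKKKKKK
KKKKKKKK
KKKKKKRB
KKKKKKKK
After op 6 paint(4,7,Y):
RKKKKKKK
KKKKKKKK
KKKKKKKK
KKKKKKRB
KKKKKKKY
After op 7 fill(1,5,B) [36 cells changed]:
RBBBBBBB
BBBBBBBB
BBBBBBBB
BBBBBBRB
BBBBBBBY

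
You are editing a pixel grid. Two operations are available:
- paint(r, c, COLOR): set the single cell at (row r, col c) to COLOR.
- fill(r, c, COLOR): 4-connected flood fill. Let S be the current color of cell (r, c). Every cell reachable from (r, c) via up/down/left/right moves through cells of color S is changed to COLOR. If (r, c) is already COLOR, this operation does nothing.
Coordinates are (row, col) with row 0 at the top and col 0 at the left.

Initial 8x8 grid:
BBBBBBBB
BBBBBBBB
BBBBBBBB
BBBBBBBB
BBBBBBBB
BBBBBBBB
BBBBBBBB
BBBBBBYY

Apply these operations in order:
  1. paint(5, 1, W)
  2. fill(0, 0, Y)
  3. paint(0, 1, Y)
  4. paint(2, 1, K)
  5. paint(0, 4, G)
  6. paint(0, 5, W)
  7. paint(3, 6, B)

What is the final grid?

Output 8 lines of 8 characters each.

After op 1 paint(5,1,W):
BBBBBBBB
BBBBBBBB
BBBBBBBB
BBBBBBBB
BBBBBBBB
BWBBBBBB
BBBBBBBB
BBBBBBYY
After op 2 fill(0,0,Y) [61 cells changed]:
YYYYYYYY
YYYYYYYY
YYYYYYYY
YYYYYYYY
YYYYYYYY
YWYYYYYY
YYYYYYYY
YYYYYYYY
After op 3 paint(0,1,Y):
YYYYYYYY
YYYYYYYY
YYYYYYYY
YYYYYYYY
YYYYYYYY
YWYYYYYY
YYYYYYYY
YYYYYYYY
After op 4 paint(2,1,K):
YYYYYYYY
YYYYYYYY
YKYYYYYY
YYYYYYYY
YYYYYYYY
YWYYYYYY
YYYYYYYY
YYYYYYYY
After op 5 paint(0,4,G):
YYYYGYYY
YYYYYYYY
YKYYYYYY
YYYYYYYY
YYYYYYYY
YWYYYYYY
YYYYYYYY
YYYYYYYY
After op 6 paint(0,5,W):
YYYYGWYY
YYYYYYYY
YKYYYYYY
YYYYYYYY
YYYYYYYY
YWYYYYYY
YYYYYYYY
YYYYYYYY
After op 7 paint(3,6,B):
YYYYGWYY
YYYYYYYY
YKYYYYYY
YYYYYYBY
YYYYYYYY
YWYYYYYY
YYYYYYYY
YYYYYYYY

Answer: YYYYGWYY
YYYYYYYY
YKYYYYYY
YYYYYYBY
YYYYYYYY
YWYYYYYY
YYYYYYYY
YYYYYYYY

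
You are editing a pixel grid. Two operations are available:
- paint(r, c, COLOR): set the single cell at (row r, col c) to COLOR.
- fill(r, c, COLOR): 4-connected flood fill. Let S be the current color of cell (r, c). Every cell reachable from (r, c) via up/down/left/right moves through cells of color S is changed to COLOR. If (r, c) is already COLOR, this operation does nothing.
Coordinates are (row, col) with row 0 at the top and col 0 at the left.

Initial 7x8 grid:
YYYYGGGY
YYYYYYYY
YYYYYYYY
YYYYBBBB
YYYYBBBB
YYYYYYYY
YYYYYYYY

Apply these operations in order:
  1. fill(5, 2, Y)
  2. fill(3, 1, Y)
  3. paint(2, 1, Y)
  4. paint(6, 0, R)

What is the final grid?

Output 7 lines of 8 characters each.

After op 1 fill(5,2,Y) [0 cells changed]:
YYYYGGGY
YYYYYYYY
YYYYYYYY
YYYYBBBB
YYYYBBBB
YYYYYYYY
YYYYYYYY
After op 2 fill(3,1,Y) [0 cells changed]:
YYYYGGGY
YYYYYYYY
YYYYYYYY
YYYYBBBB
YYYYBBBB
YYYYYYYY
YYYYYYYY
After op 3 paint(2,1,Y):
YYYYGGGY
YYYYYYYY
YYYYYYYY
YYYYBBBB
YYYYBBBB
YYYYYYYY
YYYYYYYY
After op 4 paint(6,0,R):
YYYYGGGY
YYYYYYYY
YYYYYYYY
YYYYBBBB
YYYYBBBB
YYYYYYYY
RYYYYYYY

Answer: YYYYGGGY
YYYYYYYY
YYYYYYYY
YYYYBBBB
YYYYBBBB
YYYYYYYY
RYYYYYYY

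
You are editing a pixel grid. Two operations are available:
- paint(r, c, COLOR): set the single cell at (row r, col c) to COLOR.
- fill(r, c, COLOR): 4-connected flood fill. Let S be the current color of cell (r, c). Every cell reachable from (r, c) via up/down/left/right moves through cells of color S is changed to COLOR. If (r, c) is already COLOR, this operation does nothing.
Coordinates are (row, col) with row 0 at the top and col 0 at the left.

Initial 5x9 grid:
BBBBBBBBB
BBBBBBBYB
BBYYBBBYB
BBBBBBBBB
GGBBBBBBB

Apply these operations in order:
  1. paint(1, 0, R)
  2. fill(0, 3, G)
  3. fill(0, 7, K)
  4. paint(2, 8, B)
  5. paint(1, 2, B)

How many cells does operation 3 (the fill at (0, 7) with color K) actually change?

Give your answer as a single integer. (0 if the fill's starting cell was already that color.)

Answer: 40

Derivation:
After op 1 paint(1,0,R):
BBBBBBBBB
RBBBBBBYB
BBYYBBBYB
BBBBBBBBB
GGBBBBBBB
After op 2 fill(0,3,G) [38 cells changed]:
GGGGGGGGG
RGGGGGGYG
GGYYGGGYG
GGGGGGGGG
GGGGGGGGG
After op 3 fill(0,7,K) [40 cells changed]:
KKKKKKKKK
RKKKKKKYK
KKYYKKKYK
KKKKKKKKK
KKKKKKKKK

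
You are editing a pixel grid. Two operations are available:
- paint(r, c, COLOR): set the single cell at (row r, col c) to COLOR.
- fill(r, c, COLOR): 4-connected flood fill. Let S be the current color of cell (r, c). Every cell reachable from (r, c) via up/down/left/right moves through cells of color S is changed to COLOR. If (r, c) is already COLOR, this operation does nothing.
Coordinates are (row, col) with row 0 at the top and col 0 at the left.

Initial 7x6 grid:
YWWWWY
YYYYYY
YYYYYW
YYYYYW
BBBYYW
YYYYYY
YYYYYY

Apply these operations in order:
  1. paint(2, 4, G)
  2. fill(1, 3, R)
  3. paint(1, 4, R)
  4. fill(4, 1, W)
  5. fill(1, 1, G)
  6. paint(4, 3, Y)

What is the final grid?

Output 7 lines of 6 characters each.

Answer: GWWWWG
GGGGGG
GGGGGW
GGGGGW
WWWYGW
GGGGGG
GGGGGG

Derivation:
After op 1 paint(2,4,G):
YWWWWY
YYYYYY
YYYYGW
YYYYYW
BBBYYW
YYYYYY
YYYYYY
After op 2 fill(1,3,R) [31 cells changed]:
RWWWWR
RRRRRR
RRRRGW
RRRRRW
BBBRRW
RRRRRR
RRRRRR
After op 3 paint(1,4,R):
RWWWWR
RRRRRR
RRRRGW
RRRRRW
BBBRRW
RRRRRR
RRRRRR
After op 4 fill(4,1,W) [3 cells changed]:
RWWWWR
RRRRRR
RRRRGW
RRRRRW
WWWRRW
RRRRRR
RRRRRR
After op 5 fill(1,1,G) [31 cells changed]:
GWWWWG
GGGGGG
GGGGGW
GGGGGW
WWWGGW
GGGGGG
GGGGGG
After op 6 paint(4,3,Y):
GWWWWG
GGGGGG
GGGGGW
GGGGGW
WWWYGW
GGGGGG
GGGGGG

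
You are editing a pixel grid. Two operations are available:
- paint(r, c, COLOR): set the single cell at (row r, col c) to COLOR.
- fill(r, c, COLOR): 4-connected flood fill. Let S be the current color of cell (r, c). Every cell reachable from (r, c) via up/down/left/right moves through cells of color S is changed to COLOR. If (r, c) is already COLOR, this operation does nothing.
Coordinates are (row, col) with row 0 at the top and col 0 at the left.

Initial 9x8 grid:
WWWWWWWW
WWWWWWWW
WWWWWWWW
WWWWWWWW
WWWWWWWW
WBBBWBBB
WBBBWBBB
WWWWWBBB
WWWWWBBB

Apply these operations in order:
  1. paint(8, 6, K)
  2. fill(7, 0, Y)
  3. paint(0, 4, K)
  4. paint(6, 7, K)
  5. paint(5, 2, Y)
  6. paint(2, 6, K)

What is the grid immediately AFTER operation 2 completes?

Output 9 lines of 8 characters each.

Answer: YYYYYYYY
YYYYYYYY
YYYYYYYY
YYYYYYYY
YYYYYYYY
YBBBYBBB
YBBBYBBB
YYYYYBBB
YYYYYBKB

Derivation:
After op 1 paint(8,6,K):
WWWWWWWW
WWWWWWWW
WWWWWWWW
WWWWWWWW
WWWWWWWW
WBBBWBBB
WBBBWBBB
WWWWWBBB
WWWWWBKB
After op 2 fill(7,0,Y) [54 cells changed]:
YYYYYYYY
YYYYYYYY
YYYYYYYY
YYYYYYYY
YYYYYYYY
YBBBYBBB
YBBBYBBB
YYYYYBBB
YYYYYBKB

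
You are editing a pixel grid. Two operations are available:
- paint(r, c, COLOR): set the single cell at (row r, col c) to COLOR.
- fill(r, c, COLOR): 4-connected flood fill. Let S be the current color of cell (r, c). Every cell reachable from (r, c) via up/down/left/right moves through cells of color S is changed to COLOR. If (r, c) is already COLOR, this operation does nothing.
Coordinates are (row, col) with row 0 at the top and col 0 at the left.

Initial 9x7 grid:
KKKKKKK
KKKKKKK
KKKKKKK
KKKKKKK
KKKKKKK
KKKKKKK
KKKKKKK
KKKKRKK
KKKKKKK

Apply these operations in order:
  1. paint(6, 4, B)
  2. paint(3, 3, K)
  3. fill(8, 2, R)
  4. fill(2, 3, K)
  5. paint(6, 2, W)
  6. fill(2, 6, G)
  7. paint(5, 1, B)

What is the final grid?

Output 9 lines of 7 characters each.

Answer: GGGGGGG
GGGGGGG
GGGGGGG
GGGGGGG
GGGGGGG
GBGGGGG
GGWGBGG
GGGGGGG
GGGGGGG

Derivation:
After op 1 paint(6,4,B):
KKKKKKK
KKKKKKK
KKKKKKK
KKKKKKK
KKKKKKK
KKKKKKK
KKKKBKK
KKKKRKK
KKKKKKK
After op 2 paint(3,3,K):
KKKKKKK
KKKKKKK
KKKKKKK
KKKKKKK
KKKKKKK
KKKKKKK
KKKKBKK
KKKKRKK
KKKKKKK
After op 3 fill(8,2,R) [61 cells changed]:
RRRRRRR
RRRRRRR
RRRRRRR
RRRRRRR
RRRRRRR
RRRRRRR
RRRRBRR
RRRRRRR
RRRRRRR
After op 4 fill(2,3,K) [62 cells changed]:
KKKKKKK
KKKKKKK
KKKKKKK
KKKKKKK
KKKKKKK
KKKKKKK
KKKKBKK
KKKKKKK
KKKKKKK
After op 5 paint(6,2,W):
KKKKKKK
KKKKKKK
KKKKKKK
KKKKKKK
KKKKKKK
KKKKKKK
KKWKBKK
KKKKKKK
KKKKKKK
After op 6 fill(2,6,G) [61 cells changed]:
GGGGGGG
GGGGGGG
GGGGGGG
GGGGGGG
GGGGGGG
GGGGGGG
GGWGBGG
GGGGGGG
GGGGGGG
After op 7 paint(5,1,B):
GGGGGGG
GGGGGGG
GGGGGGG
GGGGGGG
GGGGGGG
GBGGGGG
GGWGBGG
GGGGGGG
GGGGGGG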